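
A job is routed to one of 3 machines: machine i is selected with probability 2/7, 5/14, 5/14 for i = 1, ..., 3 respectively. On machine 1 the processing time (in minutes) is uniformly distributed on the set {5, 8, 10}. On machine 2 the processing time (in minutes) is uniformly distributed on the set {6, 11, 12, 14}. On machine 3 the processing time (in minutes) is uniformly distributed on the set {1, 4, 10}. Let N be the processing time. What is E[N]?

1313/168

E[N | machine 1] = (5+8+10)/3 = 23/3.
E[N | machine 2] = (6+11+12+14)/4 = 43/4.
E[N | machine 3] = (1+4+10)/3 = 5.
E[N] = (2/7)·(23/3) + (5/14)·(43/4) + (5/14)·(5) = 1313/168.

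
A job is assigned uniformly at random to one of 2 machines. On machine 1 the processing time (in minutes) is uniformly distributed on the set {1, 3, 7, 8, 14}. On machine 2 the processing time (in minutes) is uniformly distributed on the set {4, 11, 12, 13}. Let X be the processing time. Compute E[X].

83/10

E[X | machine 1] = (1+3+7+8+14)/5 = 33/5.
E[X | machine 2] = (4+11+12+13)/4 = 10.
By the law of total expectation,
E[X] = (1/2)·(33/5) + (1/2)·(10) = 83/10.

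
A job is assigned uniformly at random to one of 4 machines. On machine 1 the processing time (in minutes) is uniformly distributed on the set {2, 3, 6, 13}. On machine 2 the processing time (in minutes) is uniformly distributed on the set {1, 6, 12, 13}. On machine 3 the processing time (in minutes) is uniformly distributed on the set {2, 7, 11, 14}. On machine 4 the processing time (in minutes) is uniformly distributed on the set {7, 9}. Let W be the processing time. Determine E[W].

61/8

E[W | machine 1] = (2+3+6+13)/4 = 6.
E[W | machine 2] = (1+6+12+13)/4 = 8.
E[W | machine 3] = (2+7+11+14)/4 = 17/2.
E[W | machine 4] = (7+9)/2 = 8.
By the law of total expectation,
E[W] = (1/4)·(6) + (1/4)·(8) + (1/4)·(17/2) + (1/4)·(8) = 61/8.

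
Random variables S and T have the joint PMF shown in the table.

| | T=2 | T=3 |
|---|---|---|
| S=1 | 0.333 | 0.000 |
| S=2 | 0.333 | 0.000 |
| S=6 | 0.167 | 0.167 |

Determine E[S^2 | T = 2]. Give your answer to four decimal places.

9.2161

P(T = 2) = 0.833.
Summing S^2·P(S=x,T=y) over the conditioning event gives 7.677.
E[S^2 | T = 2] = (7.677) / (0.833) = 9.2161.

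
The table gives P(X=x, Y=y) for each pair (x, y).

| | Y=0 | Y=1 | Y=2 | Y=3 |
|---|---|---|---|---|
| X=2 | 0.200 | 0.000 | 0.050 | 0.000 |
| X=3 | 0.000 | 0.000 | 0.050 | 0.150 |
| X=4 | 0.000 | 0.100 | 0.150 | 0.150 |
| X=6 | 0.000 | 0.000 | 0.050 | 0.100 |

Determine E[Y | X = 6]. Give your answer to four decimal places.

P(X = 6) = 0.150.
Σ Y·P over the event = 2·(0.050) + 3·(0.100) = 0.400.
E[Y | X = 6] = (0.400) / (0.150) = 2.6667.

2.6667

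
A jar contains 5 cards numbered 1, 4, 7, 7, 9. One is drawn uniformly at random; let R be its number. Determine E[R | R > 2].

27/4

P(R > 2) = 4/5.
Σ over the event: 4·1/5 + 7·2/5 + 9·1/5 = 27/5.
E[R | R > 2] = (27/5) / (4/5) = 27/4.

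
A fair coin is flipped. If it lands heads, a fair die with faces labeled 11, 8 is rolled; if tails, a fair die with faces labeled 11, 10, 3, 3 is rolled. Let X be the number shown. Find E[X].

65/8

E[X | heads] = (11+8)/2 = 19/2.
E[X | tails] = (11+10+3+3)/4 = 27/4.
E[X] = (1/2)·(19/2) + (1/2)·(27/4) = 65/8.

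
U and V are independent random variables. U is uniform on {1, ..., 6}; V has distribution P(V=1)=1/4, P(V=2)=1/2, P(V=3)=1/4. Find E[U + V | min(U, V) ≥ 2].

19/3

P(min(U, V) ≥ 2) = 5/8.
Summing (U+V)·P(x,y) over outcomes with min(U, V) ≥ 2 gives 95/24.
E[U + V | min(U, V) ≥ 2] = (95/24) / (5/8) = 19/3.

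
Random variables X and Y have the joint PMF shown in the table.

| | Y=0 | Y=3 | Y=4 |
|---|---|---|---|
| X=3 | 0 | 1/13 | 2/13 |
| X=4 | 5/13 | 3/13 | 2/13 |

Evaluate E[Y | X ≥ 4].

P(X ≥ 4) = 10/13.
Σ Y·P over the event = 0·(5/13) + 3·(3/13) + 4·(2/13) = 17/13.
E[Y | X ≥ 4] = (17/13) / (10/13) = 17/10.

17/10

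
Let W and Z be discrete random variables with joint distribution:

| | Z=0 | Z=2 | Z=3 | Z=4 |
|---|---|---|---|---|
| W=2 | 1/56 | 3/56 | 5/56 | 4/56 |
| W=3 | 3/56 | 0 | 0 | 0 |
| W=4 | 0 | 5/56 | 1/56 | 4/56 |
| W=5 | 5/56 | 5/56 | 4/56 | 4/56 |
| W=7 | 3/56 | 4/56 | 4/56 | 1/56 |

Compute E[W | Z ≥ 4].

51/13

P(Z ≥ 4) = 13/56.
Σ W·P over the event = 2·(4/56) + 4·(4/56) + 5·(4/56) + 7·(1/56) = 51/56.
E[W | Z ≥ 4] = (51/56) / (13/56) = 51/13.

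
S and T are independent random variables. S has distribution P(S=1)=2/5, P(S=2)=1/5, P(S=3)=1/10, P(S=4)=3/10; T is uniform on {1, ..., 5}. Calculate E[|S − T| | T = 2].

P(T = 2) = 1/5.
Summing |S−T|·P(x,y) over outcomes with T = 2 gives 11/50.
E[|S − T| | T = 2] = (11/50) / (1/5) = 11/10.

11/10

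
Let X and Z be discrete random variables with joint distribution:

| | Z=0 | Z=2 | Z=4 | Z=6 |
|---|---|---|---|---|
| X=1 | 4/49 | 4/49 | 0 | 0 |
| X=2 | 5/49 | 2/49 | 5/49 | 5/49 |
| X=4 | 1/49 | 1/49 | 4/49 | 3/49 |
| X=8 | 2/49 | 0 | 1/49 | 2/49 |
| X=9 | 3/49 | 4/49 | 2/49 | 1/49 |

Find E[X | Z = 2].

48/11

P(Z = 2) = 11/49.
Σ X·P over the event = 1·(4/49) + 2·(2/49) + 4·(1/49) + 9·(4/49) = 48/49.
E[X | Z = 2] = (48/49) / (11/49) = 48/11.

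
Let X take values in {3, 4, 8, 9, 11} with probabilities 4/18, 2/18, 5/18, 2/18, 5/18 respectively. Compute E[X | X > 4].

P(X > 4) = 2/3.
Σ over the event: 8·5/18 + 9·1/9 + 11·5/18 = 113/18.
E[X | X > 4] = (113/18) / (2/3) = 113/12.

113/12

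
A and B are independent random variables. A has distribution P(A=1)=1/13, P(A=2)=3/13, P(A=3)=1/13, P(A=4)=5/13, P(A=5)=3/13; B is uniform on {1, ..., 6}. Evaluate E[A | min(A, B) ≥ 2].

P(min(A, B) ≥ 2) = 10/13.
Summing A·P(x,y) over outcomes with min(A, B) ≥ 2 gives 110/39.
E[A | min(A, B) ≥ 2] = (110/39) / (10/13) = 11/3.

11/3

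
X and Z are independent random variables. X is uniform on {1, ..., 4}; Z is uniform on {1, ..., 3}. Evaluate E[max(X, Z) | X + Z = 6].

P(X + Z = 6) = 1/6.
Summing max(X,Z)·P(x,y) over outcomes with X + Z = 6 gives 7/12.
E[max(X, Z) | X + Z = 6] = (7/12) / (1/6) = 7/2.

7/2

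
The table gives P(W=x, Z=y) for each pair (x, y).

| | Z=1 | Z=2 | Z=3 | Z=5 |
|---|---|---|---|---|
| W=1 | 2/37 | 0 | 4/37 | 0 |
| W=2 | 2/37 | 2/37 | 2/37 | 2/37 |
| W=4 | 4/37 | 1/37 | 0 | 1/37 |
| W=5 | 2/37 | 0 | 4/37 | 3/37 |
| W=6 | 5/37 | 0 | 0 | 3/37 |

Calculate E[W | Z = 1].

P(Z = 1) = 15/37.
Σ W·P over the event = 1·(2/37) + 2·(2/37) + 4·(4/37) + 5·(2/37) + 6·(5/37) = 62/37.
E[W | Z = 1] = (62/37) / (15/37) = 62/15.

62/15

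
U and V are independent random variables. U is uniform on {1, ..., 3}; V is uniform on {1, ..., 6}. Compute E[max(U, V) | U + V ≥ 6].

P(U + V ≥ 6) = 1/2.
Summing max(U,V)·P(x,y) over outcomes with U + V ≥ 6 gives 22/9.
E[max(U, V) | U + V ≥ 6] = (22/9) / (1/2) = 44/9.

44/9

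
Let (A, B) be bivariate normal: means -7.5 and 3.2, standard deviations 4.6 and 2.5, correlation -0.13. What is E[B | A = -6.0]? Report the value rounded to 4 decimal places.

3.0940

The regression of B on A has slope ρ·σ_B/σ_A and passes through (μ_A, μ_B).
E[B | A=-6.0] = 3.2 + (-0.13)·(2.5/4.6)·(-6.0 − (-7.5)) = 3.2 + (-0.070652)·(1.5) = 3.0940.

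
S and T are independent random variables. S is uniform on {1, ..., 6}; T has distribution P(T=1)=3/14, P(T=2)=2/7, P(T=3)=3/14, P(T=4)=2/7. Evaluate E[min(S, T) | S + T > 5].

67/25

P(S + T > 5) = 25/42.
Summing min(S,T)·P(x,y) over outcomes with S + T > 5 gives 67/42.
E[min(S, T) | S + T > 5] = (67/42) / (25/42) = 67/25.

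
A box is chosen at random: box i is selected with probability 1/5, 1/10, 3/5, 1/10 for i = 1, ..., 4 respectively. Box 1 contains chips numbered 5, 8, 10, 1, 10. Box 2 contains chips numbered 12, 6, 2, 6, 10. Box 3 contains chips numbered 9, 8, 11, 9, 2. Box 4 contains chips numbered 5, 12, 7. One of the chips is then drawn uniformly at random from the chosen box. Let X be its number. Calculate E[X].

189/25

E[X | box 1] = (5+8+10+1+10)/5 = 34/5.
E[X | box 2] = (12+6+2+6+10)/5 = 36/5.
E[X | box 3] = (9+8+11+9+2)/5 = 39/5.
E[X | box 4] = (5+12+7)/3 = 8.
By the law of total expectation,
E[X] = (1/5)·(34/5) + (1/10)·(36/5) + (3/5)·(39/5) + (1/10)·(8) = 189/25.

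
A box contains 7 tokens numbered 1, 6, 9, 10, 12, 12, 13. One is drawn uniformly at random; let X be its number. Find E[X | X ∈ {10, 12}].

P(X ∈ {10, 12}) = 3/7.
Σ over the event: 10·1/7 + 12·2/7 = 34/7.
E[X | X ∈ {10, 12}] = (34/7) / (3/7) = 34/3.

34/3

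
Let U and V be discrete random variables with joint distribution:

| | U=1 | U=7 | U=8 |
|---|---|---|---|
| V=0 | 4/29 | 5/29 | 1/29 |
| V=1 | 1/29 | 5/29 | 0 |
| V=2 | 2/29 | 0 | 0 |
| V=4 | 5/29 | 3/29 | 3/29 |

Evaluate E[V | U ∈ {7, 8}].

P(U ∈ {7, 8}) = 17/29.
Σ V·P over the event = 0·(5/29) + 1·(5/29) + 4·(3/29) + 0·(1/29) + 4·(3/29) = 1.
E[V | U ∈ {7, 8}] = (1) / (17/29) = 29/17.

29/17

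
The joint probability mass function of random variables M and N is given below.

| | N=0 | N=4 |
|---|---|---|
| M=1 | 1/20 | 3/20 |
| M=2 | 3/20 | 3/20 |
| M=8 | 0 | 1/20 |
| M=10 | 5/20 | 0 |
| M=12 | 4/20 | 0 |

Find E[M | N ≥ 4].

17/7

P(N ≥ 4) = 7/20.
Σ M·P over the event = 1·(3/20) + 2·(3/20) + 8·(1/20) = 17/20.
E[M | N ≥ 4] = (17/20) / (7/20) = 17/7.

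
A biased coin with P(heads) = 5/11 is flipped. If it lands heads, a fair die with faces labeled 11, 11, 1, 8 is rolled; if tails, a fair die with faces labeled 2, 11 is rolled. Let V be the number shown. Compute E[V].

311/44

E[V | heads] = (11+11+1+8)/4 = 31/4.
E[V | tails] = (2+11)/2 = 13/2.
By the law of total expectation,
E[V] = (5/11)·(31/4) + (6/11)·(13/2) = 311/44.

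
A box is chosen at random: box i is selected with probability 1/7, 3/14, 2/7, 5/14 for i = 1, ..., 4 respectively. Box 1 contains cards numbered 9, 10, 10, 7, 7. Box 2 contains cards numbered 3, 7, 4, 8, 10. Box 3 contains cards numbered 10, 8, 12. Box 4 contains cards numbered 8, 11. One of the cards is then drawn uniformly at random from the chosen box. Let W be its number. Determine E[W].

E[W | box 1] = (9+10+10+7+7)/5 = 43/5.
E[W | box 2] = (3+7+4+8+10)/5 = 32/5.
E[W | box 3] = (10+8+12)/3 = 10.
E[W | box 4] = (8+11)/2 = 19/2.
By the law of total expectation,
E[W] = (1/7)·(43/5) + (3/14)·(32/5) + (2/7)·(10) + (5/14)·(19/2) = 177/20.

177/20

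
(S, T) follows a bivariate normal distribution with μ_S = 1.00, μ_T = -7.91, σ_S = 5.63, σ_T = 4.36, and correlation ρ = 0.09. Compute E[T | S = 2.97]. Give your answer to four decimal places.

-7.7727

The regression of T on S has slope ρ·σ_T/σ_S and passes through (μ_S, μ_T).
E[T | S=2.97] = -7.91 + (0.09)·(4.36/5.63)·(2.97 − (1.00)) = -7.91 + (0.069698)·(1.97) = -7.7727.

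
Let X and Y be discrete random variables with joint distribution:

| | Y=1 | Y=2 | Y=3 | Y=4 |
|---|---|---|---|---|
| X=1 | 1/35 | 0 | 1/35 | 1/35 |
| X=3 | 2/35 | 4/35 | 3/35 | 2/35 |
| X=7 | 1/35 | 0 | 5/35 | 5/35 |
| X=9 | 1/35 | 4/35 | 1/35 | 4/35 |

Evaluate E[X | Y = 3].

P(Y = 3) = 2/7.
Σ X·P over the event = 1·(1/35) + 3·(3/35) + 7·(5/35) + 9·(1/35) = 54/35.
E[X | Y = 3] = (54/35) / (2/7) = 27/5.

27/5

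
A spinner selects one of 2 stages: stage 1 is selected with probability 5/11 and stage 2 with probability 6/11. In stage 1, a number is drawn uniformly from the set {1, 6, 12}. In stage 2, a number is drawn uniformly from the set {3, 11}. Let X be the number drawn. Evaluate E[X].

221/33

E[X | stage 1] = (1+6+12)/3 = 19/3.
E[X | stage 2] = (3+11)/2 = 7.
By the law of total expectation,
E[X] = (5/11)·(19/3) + (6/11)·(7) = 221/33.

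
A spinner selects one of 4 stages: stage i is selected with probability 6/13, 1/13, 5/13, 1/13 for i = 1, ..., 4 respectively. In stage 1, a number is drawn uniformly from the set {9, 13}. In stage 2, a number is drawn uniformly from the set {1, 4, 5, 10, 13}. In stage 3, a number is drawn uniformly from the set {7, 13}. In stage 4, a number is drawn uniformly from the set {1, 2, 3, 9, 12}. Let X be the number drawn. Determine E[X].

128/13

E[X | stage 1] = (9+13)/2 = 11.
E[X | stage 2] = (1+4+5+10+13)/5 = 33/5.
E[X | stage 3] = (7+13)/2 = 10.
E[X | stage 4] = (1+2+3+9+12)/5 = 27/5.
By the law of total expectation,
E[X] = (6/13)·(11) + (1/13)·(33/5) + (5/13)·(10) + (1/13)·(27/5) = 128/13.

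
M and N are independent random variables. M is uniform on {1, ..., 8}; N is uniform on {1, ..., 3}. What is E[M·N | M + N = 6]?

22/3

P(M + N = 6) = 1/8.
Summing MN·P(x,y) over outcomes with M + N = 6 gives 11/12.
E[M·N | M + N = 6] = (11/12) / (1/8) = 22/3.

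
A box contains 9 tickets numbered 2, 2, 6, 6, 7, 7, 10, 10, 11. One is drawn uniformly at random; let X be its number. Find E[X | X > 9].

31/3

P(X > 9) = 1/3.
Σ over the event: 10·2/9 + 11·1/9 = 31/9.
E[X | X > 9] = (31/9) / (1/3) = 31/3.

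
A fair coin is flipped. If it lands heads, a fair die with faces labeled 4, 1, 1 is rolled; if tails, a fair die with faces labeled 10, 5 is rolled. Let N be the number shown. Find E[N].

19/4

E[N | heads] = (4+1+1)/3 = 2.
E[N | tails] = (10+5)/2 = 15/2.
E[N] = (1/2)·(2) + (1/2)·(15/2) = 19/4.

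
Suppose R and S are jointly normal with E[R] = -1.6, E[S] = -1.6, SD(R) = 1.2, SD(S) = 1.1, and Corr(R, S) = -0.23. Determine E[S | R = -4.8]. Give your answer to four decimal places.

-0.9253

E[S | R=x] = μ_S + ρ(σ_S/σ_R)(x − μ_R) for jointly normal variables.
E[S | R=-4.8] = -1.6 + (-0.23)·(1.1/1.2)·(-4.8 − (-1.6)) = -1.6 + (-0.21083)·(-3.2) = -0.9253.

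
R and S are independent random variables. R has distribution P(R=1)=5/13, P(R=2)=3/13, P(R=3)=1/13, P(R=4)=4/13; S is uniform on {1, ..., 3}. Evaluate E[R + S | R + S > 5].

P(R + S > 5) = 3/13.
Summing (R+S)·P(x,y) over outcomes with R + S > 5 gives 58/39.
E[R + S | R + S > 5] = (58/39) / (3/13) = 58/9.

58/9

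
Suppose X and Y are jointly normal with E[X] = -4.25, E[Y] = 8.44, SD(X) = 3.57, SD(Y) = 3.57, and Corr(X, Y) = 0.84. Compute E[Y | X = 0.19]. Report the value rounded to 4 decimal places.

E[Y | X=x] = μ_Y + ρ(σ_Y/σ_X)(x − μ_X) for jointly normal variables.
E[Y | X=0.19] = 8.44 + (0.84)·(3.57/3.57)·(0.19 − (-4.25)) = 8.44 + (0.84)·(4.44) = 12.1696.

12.1696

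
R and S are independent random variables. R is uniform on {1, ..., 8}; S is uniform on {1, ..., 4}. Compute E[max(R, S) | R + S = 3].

P(R + S = 3) = 1/16.
Summing max(R,S)·P(x,y) over outcomes with R + S = 3 gives 1/8.
E[max(R, S) | R + S = 3] = (1/8) / (1/16) = 2.

2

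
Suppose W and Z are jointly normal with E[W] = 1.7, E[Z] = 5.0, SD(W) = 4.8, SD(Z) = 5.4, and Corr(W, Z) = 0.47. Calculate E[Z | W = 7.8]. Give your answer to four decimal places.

8.2254

For a bivariate normal, E[Z | W=x] = μ_Z + ρ·(σ_Z/σ_W)·(x − μ_W).
E[Z | W=7.8] = 5.0 + (0.47)·(5.4/4.8)·(7.8 − (1.7)) = 5.0 + (0.52875)·(6.1) = 8.2254.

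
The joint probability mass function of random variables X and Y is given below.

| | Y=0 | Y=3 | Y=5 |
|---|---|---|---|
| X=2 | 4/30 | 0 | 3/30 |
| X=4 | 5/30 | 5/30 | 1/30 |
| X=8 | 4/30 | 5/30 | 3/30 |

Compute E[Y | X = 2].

15/7

P(X = 2) = 7/30.
Summing Y·P(X=x,Y=y) over the conditioning event gives 1/2.
E[Y | X = 2] = (1/2) / (7/30) = 15/7.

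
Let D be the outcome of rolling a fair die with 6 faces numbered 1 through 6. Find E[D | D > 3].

5

Given D > 3, D is equally likely to be any of {4, 5, 6}.
E[D | D > 3] = (4 + 5 + 6) / 3 = 5.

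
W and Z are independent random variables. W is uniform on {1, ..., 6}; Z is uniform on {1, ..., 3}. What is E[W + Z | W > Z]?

P(W > Z) = 2/3.
Summing (W+Z)·P(x,y) over outcomes with W > Z gives 25/6.
E[W + Z | W > Z] = (25/6) / (2/3) = 25/4.

25/4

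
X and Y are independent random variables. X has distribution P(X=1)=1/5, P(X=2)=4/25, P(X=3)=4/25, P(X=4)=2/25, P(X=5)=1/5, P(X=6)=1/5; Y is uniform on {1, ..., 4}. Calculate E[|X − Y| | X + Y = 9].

2

P(X + Y = 9) = 1/10.
Summing |X−Y|·P(x,y) over outcomes with X + Y = 9 gives 1/5.
E[|X − Y| | X + Y = 9] = (1/5) / (1/10) = 2.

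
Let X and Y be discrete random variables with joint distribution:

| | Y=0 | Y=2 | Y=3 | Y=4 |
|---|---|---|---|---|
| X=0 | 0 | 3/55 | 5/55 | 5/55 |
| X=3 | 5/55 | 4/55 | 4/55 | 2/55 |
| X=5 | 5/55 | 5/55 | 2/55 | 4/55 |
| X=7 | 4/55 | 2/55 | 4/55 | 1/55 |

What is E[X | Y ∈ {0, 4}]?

101/26

P(Y ∈ {0, 4}) = 26/55.
Σ X·P over the event = 0·(5/55) + 3·(5/55) + 3·(2/55) + 5·(5/55) + 5·(4/55) + 7·(4/55) + 7·(1/55) = 101/55.
E[X | Y ∈ {0, 4}] = (101/55) / (26/55) = 101/26.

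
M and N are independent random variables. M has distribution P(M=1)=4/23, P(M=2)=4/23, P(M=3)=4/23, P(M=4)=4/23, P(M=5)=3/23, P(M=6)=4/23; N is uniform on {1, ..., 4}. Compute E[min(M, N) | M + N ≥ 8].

73/22

P(M + N ≥ 8) = 11/46.
Summing min(M,N)·P(x,y) over outcomes with M + N ≥ 8 gives 73/92.
E[min(M, N) | M + N ≥ 8] = (73/92) / (11/46) = 73/22.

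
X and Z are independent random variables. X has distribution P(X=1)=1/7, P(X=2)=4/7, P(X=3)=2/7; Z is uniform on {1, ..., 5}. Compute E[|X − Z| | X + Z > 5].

P(X + Z > 5) = 3/7.
Summing |X−Z|·P(x,y) over outcomes with X + Z > 5 gives 6/7.
E[|X − Z| | X + Z > 5] = (6/7) / (3/7) = 2.

2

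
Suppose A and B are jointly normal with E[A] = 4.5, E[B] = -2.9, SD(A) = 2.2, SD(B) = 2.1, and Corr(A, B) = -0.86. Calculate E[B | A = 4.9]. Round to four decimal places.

-3.2284

For a bivariate normal, E[B | A=x] = μ_B + ρ·(σ_B/σ_A)·(x − μ_A).
E[B | A=4.9] = -2.9 + (-0.86)·(2.1/2.2)·(4.9 − (4.5)) = -2.9 + (-0.82091)·(0.4) = -3.2284.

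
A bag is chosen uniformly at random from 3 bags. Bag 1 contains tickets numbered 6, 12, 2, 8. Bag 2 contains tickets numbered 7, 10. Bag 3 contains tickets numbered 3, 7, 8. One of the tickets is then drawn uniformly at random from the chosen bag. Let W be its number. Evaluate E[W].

43/6

E[W | bag 1] = (6+12+2+8)/4 = 7.
E[W | bag 2] = (7+10)/2 = 17/2.
E[W | bag 3] = (3+7+8)/3 = 6.
By the law of total expectation,
E[W] = (1/3)·(7) + (1/3)·(17/2) + (1/3)·(6) = 43/6.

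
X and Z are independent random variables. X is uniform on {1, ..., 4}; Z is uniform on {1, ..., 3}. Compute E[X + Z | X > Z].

Outcomes with X > Z: (2,1), (3,1), (3,2), (4,1), (4,2), (4,3), each with probability 1/12.
E[X + Z | X > Z] = (3 + 4 + 5 + 5 + 6 + 7) / 6 = 5.

5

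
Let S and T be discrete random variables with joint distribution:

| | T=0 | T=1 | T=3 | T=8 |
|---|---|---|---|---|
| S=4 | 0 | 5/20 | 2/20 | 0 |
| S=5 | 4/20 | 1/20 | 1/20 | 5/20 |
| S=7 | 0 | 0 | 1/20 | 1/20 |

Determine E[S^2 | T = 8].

29

P(T = 8) = 3/10.
Summing S^2·P(S=x,T=y) over the conditioning event gives 87/10.
E[S^2 | T = 8] = (87/10) / (3/10) = 29.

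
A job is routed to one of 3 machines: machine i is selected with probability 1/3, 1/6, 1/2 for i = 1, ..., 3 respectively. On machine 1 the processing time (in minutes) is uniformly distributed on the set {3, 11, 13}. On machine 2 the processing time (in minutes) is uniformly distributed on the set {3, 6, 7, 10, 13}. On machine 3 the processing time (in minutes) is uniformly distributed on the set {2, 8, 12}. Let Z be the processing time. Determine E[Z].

E[Z | machine 1] = (3+11+13)/3 = 9.
E[Z | machine 2] = (3+6+7+10+13)/5 = 39/5.
E[Z | machine 3] = (2+8+12)/3 = 22/3.
E[Z] = (1/3)·(9) + (1/6)·(39/5) + (1/2)·(22/3) = 239/30.

239/30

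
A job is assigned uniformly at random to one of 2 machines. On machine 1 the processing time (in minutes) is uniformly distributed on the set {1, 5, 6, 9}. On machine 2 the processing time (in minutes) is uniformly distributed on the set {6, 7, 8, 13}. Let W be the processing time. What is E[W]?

55/8

E[W | machine 1] = (1+5+6+9)/4 = 21/4.
E[W | machine 2] = (6+7+8+13)/4 = 17/2.
E[W] = (1/2)·(21/4) + (1/2)·(17/2) = 55/8.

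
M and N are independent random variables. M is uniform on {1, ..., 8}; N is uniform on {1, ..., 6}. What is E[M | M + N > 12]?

23/3

Outcomes with M + N > 12: (7,6), (8,5), (8,6), each with probability 1/48.
E[M | M + N > 12] = (7 + 8 + 8) / 3 = 23/3.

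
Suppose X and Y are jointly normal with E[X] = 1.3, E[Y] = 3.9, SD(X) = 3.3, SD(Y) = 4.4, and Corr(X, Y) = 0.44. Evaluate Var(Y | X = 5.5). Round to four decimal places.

The conditional variance in a bivariate normal is σ_Y²(1 − ρ²), independent of x.
Var(Y | X=5.5) = (4.4)²·(1 − (0.44)²) = 19.36·0.8064 = 15.6119.

15.6119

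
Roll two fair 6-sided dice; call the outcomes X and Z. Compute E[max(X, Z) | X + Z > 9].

Outcomes with X + Z > 9: (4,6), (5,5), (5,6), (6,4), (6,5), (6,6), each with probability 1/36.
E[max(X, Z) | X + Z > 9] = (6 + 5 + 6 + 6 + 6 + 6) / 6 = 35/6.

35/6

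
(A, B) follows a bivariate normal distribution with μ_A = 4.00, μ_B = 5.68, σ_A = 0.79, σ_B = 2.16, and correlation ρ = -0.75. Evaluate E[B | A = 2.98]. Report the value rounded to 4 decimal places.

7.7716

The regression of B on A has slope ρ·σ_B/σ_A and passes through (μ_A, μ_B).
E[B | A=2.98] = 5.68 + (-0.75)·(2.16/0.79)·(2.98 − (4.00)) = 5.68 + (-2.0506)·(-1.02) = 7.7716.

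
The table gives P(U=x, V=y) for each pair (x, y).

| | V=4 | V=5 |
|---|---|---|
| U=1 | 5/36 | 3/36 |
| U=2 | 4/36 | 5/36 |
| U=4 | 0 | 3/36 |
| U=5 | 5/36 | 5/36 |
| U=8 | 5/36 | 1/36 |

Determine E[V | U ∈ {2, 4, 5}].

P(U ∈ {2, 4, 5}) = 11/18.
Summing V·P(U=x,V=y) over the conditioning event gives 101/36.
E[V | U ∈ {2, 4, 5}] = (101/36) / (11/18) = 101/22.

101/22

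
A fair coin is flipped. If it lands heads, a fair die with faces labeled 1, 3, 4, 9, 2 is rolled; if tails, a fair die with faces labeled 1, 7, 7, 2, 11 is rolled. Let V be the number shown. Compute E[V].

47/10

E[V | heads] = (1+3+4+9+2)/5 = 19/5.
E[V | tails] = (1+7+7+2+11)/5 = 28/5.
By the law of total expectation,
E[V] = (1/2)·(19/5) + (1/2)·(28/5) = 47/10.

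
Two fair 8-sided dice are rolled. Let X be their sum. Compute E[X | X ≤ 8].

P(X ≤ 8) = 7/16.
Σ over the event: 2·1/64 + 3·1/32 + 4·3/64 + 5·1/16 + 6·5/64 + 7·3/32 + 8·7/64 = 21/8.
E[X | X ≤ 8] = (21/8) / (7/16) = 6.

6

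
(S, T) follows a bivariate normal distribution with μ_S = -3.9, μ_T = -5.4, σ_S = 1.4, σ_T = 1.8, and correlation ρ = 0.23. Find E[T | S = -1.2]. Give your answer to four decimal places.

The regression of T on S has slope ρ·σ_T/σ_S and passes through (μ_S, μ_T).
E[T | S=-1.2] = -5.4 + (0.23)·(1.8/1.4)·(-1.2 − (-3.9)) = -5.4 + (0.29571)·(2.7) = -4.6016.

-4.6016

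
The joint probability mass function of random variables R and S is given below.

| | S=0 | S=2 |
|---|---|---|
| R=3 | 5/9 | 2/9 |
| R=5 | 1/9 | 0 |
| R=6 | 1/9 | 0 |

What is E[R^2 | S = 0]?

106/7

P(S = 0) = 7/9.
Σ R^2·P over the event = 9·(5/9) + 25·(1/9) + 36·(1/9) = 106/9.
E[R^2 | S = 0] = (106/9) / (7/9) = 106/7.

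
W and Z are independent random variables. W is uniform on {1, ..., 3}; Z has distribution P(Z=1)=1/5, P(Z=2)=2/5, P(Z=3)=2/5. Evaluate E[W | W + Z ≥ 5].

P(W + Z ≥ 5) = 2/5.
Summing W·P(x,y) over outcomes with W + Z ≥ 5 gives 16/15.
E[W | W + Z ≥ 5] = (16/15) / (2/5) = 8/3.

8/3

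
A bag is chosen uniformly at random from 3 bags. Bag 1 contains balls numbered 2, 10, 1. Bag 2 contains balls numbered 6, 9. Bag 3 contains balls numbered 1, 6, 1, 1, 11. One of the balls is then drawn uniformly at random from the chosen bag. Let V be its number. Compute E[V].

E[V | bag 1] = (2+10+1)/3 = 13/3.
E[V | bag 2] = (6+9)/2 = 15/2.
E[V | bag 3] = (1+6+1+1+11)/5 = 4.
E[V] = (1/3)·(13/3) + (1/3)·(15/2) + (1/3)·(4) = 95/18.

95/18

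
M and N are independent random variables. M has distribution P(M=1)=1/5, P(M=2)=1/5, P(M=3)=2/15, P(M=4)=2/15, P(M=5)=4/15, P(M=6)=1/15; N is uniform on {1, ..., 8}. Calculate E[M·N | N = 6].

98/5

P(N = 6) = 1/8.
Summing MN·P(x,y) over outcomes with N = 6 gives 49/20.
E[M·N | N = 6] = (49/20) / (1/8) = 98/5.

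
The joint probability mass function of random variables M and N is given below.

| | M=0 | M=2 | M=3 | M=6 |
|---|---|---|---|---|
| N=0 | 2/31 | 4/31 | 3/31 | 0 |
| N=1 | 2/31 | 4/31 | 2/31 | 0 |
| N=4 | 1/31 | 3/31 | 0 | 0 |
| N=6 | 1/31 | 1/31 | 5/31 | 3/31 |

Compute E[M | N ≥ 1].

5/2

P(N ≥ 1) = 22/31.
Summing M·P(M=x,N=y) over the conditioning event gives 55/31.
E[M | N ≥ 1] = (55/31) / (22/31) = 5/2.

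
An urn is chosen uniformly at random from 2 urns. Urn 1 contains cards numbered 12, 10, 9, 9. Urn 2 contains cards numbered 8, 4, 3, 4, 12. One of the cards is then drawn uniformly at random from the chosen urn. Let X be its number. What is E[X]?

E[X | urn 1] = (12+10+9+9)/4 = 10.
E[X | urn 2] = (8+4+3+4+12)/5 = 31/5.
E[X] = (1/2)·(10) + (1/2)·(31/5) = 81/10.

81/10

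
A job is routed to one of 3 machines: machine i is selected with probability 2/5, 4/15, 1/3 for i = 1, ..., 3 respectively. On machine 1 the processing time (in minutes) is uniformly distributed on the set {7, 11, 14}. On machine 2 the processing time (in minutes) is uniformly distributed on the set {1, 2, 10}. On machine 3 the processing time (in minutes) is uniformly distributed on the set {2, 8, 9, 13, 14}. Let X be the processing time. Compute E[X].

E[X | machine 1] = (7+11+14)/3 = 32/3.
E[X | machine 2] = (1+2+10)/3 = 13/3.
E[X | machine 3] = (2+8+9+13+14)/5 = 46/5.
By the law of total expectation,
E[X] = (2/5)·(32/3) + (4/15)·(13/3) + (1/3)·(46/5) = 382/45.

382/45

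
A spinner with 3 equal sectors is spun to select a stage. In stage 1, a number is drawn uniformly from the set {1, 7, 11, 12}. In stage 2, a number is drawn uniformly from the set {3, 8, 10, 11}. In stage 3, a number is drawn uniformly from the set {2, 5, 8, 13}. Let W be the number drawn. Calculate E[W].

91/12

E[W | stage 1] = (1+7+11+12)/4 = 31/4.
E[W | stage 2] = (3+8+10+11)/4 = 8.
E[W | stage 3] = (2+5+8+13)/4 = 7.
By the law of total expectation,
E[W] = (1/3)·(31/4) + (1/3)·(8) + (1/3)·(7) = 91/12.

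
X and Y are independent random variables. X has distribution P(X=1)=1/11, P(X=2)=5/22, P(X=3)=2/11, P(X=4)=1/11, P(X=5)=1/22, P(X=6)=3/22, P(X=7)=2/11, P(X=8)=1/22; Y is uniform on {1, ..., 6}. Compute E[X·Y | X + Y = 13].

P(X + Y = 13) = 5/132.
Summing XY·P(x,y) over outcomes with X + Y = 13 gives 52/33.
E[X·Y | X + Y = 13] = (52/33) / (5/132) = 208/5.

208/5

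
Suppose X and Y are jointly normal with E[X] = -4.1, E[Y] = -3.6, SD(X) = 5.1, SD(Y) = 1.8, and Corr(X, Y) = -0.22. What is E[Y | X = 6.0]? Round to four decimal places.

-4.3842

For a bivariate normal, E[Y | X=x] = μ_Y + ρ·(σ_Y/σ_X)·(x − μ_X).
E[Y | X=6.0] = -3.6 + (-0.22)·(1.8/5.1)·(6.0 − (-4.1)) = -3.6 + (-0.077647)·(10.1) = -4.3842.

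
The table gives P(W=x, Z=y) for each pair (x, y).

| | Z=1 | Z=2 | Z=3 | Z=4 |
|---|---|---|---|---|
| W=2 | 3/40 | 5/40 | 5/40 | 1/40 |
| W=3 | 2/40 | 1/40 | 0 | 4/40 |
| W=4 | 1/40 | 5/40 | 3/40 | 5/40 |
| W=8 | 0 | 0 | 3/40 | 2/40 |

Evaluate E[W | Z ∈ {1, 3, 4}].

P(Z ∈ {1, 3, 4}) = 29/40.
Summing W·P(W=x,Z=y) over the conditioning event gives 14/5.
E[W | Z ∈ {1, 3, 4}] = (14/5) / (29/40) = 112/29.

112/29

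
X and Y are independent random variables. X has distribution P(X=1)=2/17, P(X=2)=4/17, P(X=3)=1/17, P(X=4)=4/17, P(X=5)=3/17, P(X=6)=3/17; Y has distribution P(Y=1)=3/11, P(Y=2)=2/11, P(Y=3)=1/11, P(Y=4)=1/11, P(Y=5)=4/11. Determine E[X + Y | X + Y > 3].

80/11

P(X + Y > 3) = 15/17.
Summing (X+Y)·P(x,y) over outcomes with X + Y > 3 gives 1200/187.
E[X + Y | X + Y > 3] = (1200/187) / (15/17) = 80/11.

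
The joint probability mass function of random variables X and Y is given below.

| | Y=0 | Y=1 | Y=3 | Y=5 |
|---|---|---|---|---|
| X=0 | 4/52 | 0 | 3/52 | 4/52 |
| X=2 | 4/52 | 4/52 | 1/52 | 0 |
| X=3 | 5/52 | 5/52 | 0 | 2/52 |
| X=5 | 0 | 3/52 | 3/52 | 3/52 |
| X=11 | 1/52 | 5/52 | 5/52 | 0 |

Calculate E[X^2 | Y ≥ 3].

P(Y ≥ 3) = 21/52.
Σ X^2·P over the event = 0·(3/52) + 0·(4/52) + 4·(1/52) + 9·(2/52) + 25·(3/52) + 25·(3/52) + 121·(5/52) = 777/52.
E[X^2 | Y ≥ 3] = (777/52) / (21/52) = 37.

37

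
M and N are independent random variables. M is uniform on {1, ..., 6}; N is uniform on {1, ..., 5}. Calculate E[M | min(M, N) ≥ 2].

4

P(min(M, N) ≥ 2) = 2/3.
Summing M·P(x,y) over outcomes with min(M, N) ≥ 2 gives 8/3.
E[M | min(M, N) ≥ 2] = (8/3) / (2/3) = 4.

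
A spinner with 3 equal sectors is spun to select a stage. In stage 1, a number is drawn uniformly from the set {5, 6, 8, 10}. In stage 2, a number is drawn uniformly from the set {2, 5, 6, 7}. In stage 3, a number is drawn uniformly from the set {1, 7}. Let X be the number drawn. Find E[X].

65/12

E[X | stage 1] = (5+6+8+10)/4 = 29/4.
E[X | stage 2] = (2+5+6+7)/4 = 5.
E[X | stage 3] = (1+7)/2 = 4.
By the law of total expectation,
E[X] = (1/3)·(29/4) + (1/3)·(5) + (1/3)·(4) = 65/12.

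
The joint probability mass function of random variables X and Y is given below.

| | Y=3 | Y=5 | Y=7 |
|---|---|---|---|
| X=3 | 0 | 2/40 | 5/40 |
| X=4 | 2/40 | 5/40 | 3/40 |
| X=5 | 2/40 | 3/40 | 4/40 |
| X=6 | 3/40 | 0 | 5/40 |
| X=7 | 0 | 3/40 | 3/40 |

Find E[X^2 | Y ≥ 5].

280/11

P(Y ≥ 5) = 33/40.
Summing X^2·P(X=x,Y=y) over the conditioning event gives 21.
E[X^2 | Y ≥ 5] = (21) / (33/40) = 280/11.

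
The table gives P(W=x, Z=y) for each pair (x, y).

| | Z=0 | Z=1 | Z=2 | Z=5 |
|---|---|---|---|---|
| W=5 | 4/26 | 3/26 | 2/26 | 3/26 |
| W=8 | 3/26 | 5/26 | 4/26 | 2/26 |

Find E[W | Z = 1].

P(Z = 1) = 4/13.
Σ W·P over the event = 5·(3/26) + 8·(5/26) = 55/26.
E[W | Z = 1] = (55/26) / (4/13) = 55/8.

55/8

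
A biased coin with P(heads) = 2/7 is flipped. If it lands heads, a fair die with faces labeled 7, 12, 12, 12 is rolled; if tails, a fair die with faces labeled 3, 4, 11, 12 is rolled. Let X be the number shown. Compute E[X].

E[X | heads] = (7+12+12+12)/4 = 43/4.
E[X | tails] = (3+4+11+12)/4 = 15/2.
E[X] = (2/7)·(43/4) + (5/7)·(15/2) = 59/7.

59/7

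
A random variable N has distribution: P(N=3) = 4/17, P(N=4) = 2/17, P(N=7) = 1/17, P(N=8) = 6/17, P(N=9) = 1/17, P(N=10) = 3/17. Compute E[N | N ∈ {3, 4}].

10/3

P(N ∈ {3, 4}) = 6/17.
Σ over the event: 3·4/17 + 4·2/17 = 20/17.
E[N | N ∈ {3, 4}] = (20/17) / (6/17) = 10/3.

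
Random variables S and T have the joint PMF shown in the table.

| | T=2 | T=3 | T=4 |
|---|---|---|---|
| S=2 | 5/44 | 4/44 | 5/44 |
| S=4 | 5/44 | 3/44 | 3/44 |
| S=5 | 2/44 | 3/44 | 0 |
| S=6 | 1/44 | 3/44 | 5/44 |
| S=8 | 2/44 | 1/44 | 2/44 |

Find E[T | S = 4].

P(S = 4) = 1/4.
Summing T·P(S=x,T=y) over the conditioning event gives 31/44.
E[T | S = 4] = (31/44) / (1/4) = 31/11.

31/11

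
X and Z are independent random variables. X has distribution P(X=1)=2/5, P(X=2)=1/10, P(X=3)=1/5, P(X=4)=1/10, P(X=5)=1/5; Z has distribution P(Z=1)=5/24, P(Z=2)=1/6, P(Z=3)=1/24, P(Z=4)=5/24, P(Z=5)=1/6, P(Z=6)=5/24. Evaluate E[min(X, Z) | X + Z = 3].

1

P(X + Z = 3) = 7/80.
Summing min(X,Z)·P(x,y) over outcomes with X + Z = 3 gives 7/80.
E[min(X, Z) | X + Z = 3] = (7/80) / (7/80) = 1.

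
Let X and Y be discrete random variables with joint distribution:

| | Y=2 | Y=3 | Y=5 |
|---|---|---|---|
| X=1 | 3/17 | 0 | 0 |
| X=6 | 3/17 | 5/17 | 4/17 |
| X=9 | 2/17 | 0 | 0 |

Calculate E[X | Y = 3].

6

P(Y = 3) = 5/17.
Summing X·P(X=x,Y=y) over the conditioning event gives 30/17.
E[X | Y = 3] = (30/17) / (5/17) = 6.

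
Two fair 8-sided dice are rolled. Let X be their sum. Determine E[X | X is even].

9

P(X is even) = 1/2.
Σ over the event: 2·1/64 + 4·3/64 + 6·5/64 + 8·7/64 + 10·7/64 + 12·5/64 + 14·3/64 + 16·1/64 = 9/2.
E[X | X is even] = (9/2) / (1/2) = 9.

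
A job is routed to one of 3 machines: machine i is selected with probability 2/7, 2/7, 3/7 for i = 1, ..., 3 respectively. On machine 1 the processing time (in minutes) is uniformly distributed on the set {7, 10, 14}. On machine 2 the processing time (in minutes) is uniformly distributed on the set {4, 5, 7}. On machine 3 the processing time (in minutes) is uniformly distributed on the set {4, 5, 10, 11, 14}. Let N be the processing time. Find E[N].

E[N | machine 1] = (7+10+14)/3 = 31/3.
E[N | machine 2] = (4+5+7)/3 = 16/3.
E[N | machine 3] = (4+5+10+11+14)/5 = 44/5.
By the law of total expectation,
E[N] = (2/7)·(31/3) + (2/7)·(16/3) + (3/7)·(44/5) = 866/105.

866/105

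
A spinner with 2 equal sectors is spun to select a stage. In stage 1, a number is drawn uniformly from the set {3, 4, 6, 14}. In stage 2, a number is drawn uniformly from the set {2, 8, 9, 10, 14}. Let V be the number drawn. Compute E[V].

E[V | stage 1] = (3+4+6+14)/4 = 27/4.
E[V | stage 2] = (2+8+9+10+14)/5 = 43/5.
By the law of total expectation,
E[V] = (1/2)·(27/4) + (1/2)·(43/5) = 307/40.

307/40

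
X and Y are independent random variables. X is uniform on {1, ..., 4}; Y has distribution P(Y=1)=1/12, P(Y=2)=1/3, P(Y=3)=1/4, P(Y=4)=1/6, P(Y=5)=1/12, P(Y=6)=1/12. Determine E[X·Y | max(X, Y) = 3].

P(max(X, Y) = 3) = 7/24.
Summing XY·P(x,y) over outcomes with max(X, Y) = 3 gives 27/16.
E[X·Y | max(X, Y) = 3] = (27/16) / (7/24) = 81/14.

81/14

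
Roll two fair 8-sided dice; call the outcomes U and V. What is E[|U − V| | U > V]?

3

P(U > V) = 7/16.
Summing |U−V|·P(x,y) over outcomes with U > V gives 21/16.
E[|U − V| | U > V] = (21/16) / (7/16) = 3.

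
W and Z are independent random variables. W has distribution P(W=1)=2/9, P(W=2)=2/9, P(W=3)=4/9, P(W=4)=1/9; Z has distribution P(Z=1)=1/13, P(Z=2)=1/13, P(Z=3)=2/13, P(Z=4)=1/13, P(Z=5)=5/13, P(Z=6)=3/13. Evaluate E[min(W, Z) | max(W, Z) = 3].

2

P(max(W, Z) = 3) = 8/39.
Summing min(W,Z)·P(x,y) over outcomes with max(W, Z) = 3 gives 16/39.
E[min(W, Z) | max(W, Z) = 3] = (16/39) / (8/39) = 2.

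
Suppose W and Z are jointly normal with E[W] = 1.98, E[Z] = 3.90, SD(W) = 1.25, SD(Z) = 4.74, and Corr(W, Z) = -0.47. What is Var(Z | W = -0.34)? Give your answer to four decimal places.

Var(Z | W=x) = (1 − ρ²)·σ_Z².
Var(Z | W=-0.34) = (4.74)²·(1 − (-0.47)²) = 22.4676·0.7791 = 17.5045.

17.5045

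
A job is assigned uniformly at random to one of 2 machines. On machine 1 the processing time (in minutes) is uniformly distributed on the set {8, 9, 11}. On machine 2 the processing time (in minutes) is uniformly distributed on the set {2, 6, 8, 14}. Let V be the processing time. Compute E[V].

E[V | machine 1] = (8+9+11)/3 = 28/3.
E[V | machine 2] = (2+6+8+14)/4 = 15/2.
E[V] = (1/2)·(28/3) + (1/2)·(15/2) = 101/12.

101/12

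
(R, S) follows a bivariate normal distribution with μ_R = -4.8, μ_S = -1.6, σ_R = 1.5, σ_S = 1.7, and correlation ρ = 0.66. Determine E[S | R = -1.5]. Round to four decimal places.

0.8684

The regression of S on R has slope ρ·σ_S/σ_R and passes through (μ_R, μ_S).
E[S | R=-1.5] = -1.6 + (0.66)·(1.7/1.5)·(-1.5 − (-4.8)) = -1.6 + (0.748)·(3.3) = 0.8684.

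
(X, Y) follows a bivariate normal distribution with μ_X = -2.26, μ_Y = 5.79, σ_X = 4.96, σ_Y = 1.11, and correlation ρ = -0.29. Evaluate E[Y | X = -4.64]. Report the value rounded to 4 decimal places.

5.9445

The regression of Y on X has slope ρ·σ_Y/σ_X and passes through (μ_X, μ_Y).
E[Y | X=-4.64] = 5.79 + (-0.29)·(1.11/4.96)·(-4.64 − (-2.26)) = 5.79 + (-0.064899)·(-2.38) = 5.9445.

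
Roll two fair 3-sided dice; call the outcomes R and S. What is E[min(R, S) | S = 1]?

1

P(S = 1) = 1/3.
Summing min(R,S)·P(x,y) over outcomes with S = 1 gives 1/3.
E[min(R, S) | S = 1] = (1/3) / (1/3) = 1.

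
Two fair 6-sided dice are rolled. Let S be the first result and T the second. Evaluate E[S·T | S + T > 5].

P(S + T > 5) = 13/18.
Summing ST·P(x,y) over outcomes with S + T > 5 gives 203/18.
E[S·T | S + T > 5] = (203/18) / (13/18) = 203/13.

203/13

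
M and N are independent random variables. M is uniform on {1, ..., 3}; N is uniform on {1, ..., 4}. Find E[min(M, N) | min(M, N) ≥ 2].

7/3

Outcomes with min(M, N) ≥ 2: (2,2), (2,3), (2,4), (3,2), (3,3), (3,4), each with probability 1/12.
E[min(M, N) | min(M, N) ≥ 2] = (2 + 2 + 2 + 2 + 3 + 3) / 6 = 7/3.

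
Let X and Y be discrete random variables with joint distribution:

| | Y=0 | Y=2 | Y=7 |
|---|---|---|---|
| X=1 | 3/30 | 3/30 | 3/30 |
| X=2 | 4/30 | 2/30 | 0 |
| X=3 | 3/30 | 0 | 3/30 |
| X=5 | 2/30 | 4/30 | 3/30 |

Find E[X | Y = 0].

5/2

P(Y = 0) = 2/5.
Σ X·P over the event = 1·(3/30) + 2·(4/30) + 3·(3/30) + 5·(2/30) = 1.
E[X | Y = 0] = (1) / (2/5) = 5/2.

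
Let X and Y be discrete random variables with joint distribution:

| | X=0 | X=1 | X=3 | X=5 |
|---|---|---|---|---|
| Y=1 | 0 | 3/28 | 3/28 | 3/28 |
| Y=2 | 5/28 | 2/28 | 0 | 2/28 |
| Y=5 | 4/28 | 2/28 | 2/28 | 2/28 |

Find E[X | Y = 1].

P(Y = 1) = 9/28.
Σ X·P over the event = 1·(3/28) + 3·(3/28) + 5·(3/28) = 27/28.
E[X | Y = 1] = (27/28) / (9/28) = 3.

3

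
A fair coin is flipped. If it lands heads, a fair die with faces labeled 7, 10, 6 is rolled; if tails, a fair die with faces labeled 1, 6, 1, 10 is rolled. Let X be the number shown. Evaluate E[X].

E[X | heads] = (7+10+6)/3 = 23/3.
E[X | tails] = (1+6+1+10)/4 = 9/2.
By the law of total expectation,
E[X] = (1/2)·(23/3) + (1/2)·(9/2) = 73/12.

73/12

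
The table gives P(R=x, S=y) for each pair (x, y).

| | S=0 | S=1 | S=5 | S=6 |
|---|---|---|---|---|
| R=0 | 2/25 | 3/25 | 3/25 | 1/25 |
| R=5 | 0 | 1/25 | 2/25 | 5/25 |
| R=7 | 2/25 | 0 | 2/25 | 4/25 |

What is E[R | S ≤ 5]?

43/15

P(S ≤ 5) = 3/5.
Σ R·P over the event = 0·(2/25) + 0·(3/25) + 0·(3/25) + 5·(1/25) + 5·(2/25) + 7·(2/25) + 7·(2/25) = 43/25.
E[R | S ≤ 5] = (43/25) / (3/5) = 43/15.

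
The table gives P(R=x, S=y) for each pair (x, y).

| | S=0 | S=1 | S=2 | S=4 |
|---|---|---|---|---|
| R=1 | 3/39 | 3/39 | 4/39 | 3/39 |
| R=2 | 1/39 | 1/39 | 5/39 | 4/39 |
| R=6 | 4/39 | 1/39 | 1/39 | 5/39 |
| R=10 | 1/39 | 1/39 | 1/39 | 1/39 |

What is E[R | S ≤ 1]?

P(S ≤ 1) = 5/13.
Σ R·P over the event = 1·(3/39) + 1·(3/39) + 2·(1/39) + 2·(1/39) + 6·(4/39) + 6·(1/39) + 10·(1/39) + 10·(1/39) = 20/13.
E[R | S ≤ 1] = (20/13) / (5/13) = 4.

4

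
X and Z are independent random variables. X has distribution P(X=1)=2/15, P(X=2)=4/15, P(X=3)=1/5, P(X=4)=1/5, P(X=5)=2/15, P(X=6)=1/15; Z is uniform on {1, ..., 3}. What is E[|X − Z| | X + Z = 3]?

1

P(X + Z = 3) = 2/15.
Summing |X−Z|·P(x,y) over outcomes with X + Z = 3 gives 2/15.
E[|X − Z| | X + Z = 3] = (2/15) / (2/15) = 1.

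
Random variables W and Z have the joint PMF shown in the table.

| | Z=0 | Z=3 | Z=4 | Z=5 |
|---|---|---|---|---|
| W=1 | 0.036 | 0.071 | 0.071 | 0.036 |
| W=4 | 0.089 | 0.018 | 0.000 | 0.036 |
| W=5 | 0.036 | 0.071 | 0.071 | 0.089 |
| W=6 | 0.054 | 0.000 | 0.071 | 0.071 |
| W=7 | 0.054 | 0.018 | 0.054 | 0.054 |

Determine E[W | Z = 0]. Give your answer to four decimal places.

P(Z = 0) = 0.269.
Summing W·P(W=x,Z=y) over the conditioning event gives 1.274.
E[W | Z = 0] = (1.274) / (0.269) = 4.7361.

4.7361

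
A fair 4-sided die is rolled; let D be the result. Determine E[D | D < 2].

1

Given D < 2, D is equally likely to be any of {1}.
E[D | D < 2] = (1) / 1 = 1.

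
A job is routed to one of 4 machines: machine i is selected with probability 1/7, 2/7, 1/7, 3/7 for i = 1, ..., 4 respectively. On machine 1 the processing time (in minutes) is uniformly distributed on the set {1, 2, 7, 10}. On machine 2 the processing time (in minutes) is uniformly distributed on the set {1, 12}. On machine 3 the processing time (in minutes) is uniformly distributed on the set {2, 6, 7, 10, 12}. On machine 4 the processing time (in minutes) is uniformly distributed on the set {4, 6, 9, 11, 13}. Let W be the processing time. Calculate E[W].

256/35

E[W | machine 1] = (1+2+7+10)/4 = 5.
E[W | machine 2] = (1+12)/2 = 13/2.
E[W | machine 3] = (2+6+7+10+12)/5 = 37/5.
E[W | machine 4] = (4+6+9+11+13)/5 = 43/5.
By the law of total expectation,
E[W] = (1/7)·(5) + (2/7)·(13/2) + (1/7)·(37/5) + (3/7)·(43/5) = 256/35.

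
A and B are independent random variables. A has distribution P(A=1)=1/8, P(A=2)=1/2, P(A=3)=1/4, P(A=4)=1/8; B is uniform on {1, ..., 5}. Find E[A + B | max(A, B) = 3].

P(max(A, B) = 3) = 11/40.
Summing (A+B)·P(x,y) over outcomes with max(A, B) = 3 gives 27/20.
E[A + B | max(A, B) = 3] = (27/20) / (11/40) = 54/11.

54/11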